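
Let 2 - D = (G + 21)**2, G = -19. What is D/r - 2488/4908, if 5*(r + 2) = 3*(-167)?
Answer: -305572/626997 ≈ -0.48736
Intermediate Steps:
D = -2 (D = 2 - (-19 + 21)**2 = 2 - 1*2**2 = 2 - 1*4 = 2 - 4 = -2)
r = -511/5 (r = -2 + (3*(-167))/5 = -2 + (1/5)*(-501) = -2 - 501/5 = -511/5 ≈ -102.20)
D/r - 2488/4908 = -2/(-511/5) - 2488/4908 = -2*(-5/511) - 2488*1/4908 = 10/511 - 622/1227 = -305572/626997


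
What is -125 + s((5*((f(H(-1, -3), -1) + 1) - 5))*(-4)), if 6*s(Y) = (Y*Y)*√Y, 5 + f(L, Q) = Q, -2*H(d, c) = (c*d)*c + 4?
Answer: -125 + 200000*√2/3 ≈ 94156.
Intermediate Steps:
H(d, c) = -2 - d*c²/2 (H(d, c) = -((c*d)*c + 4)/2 = -(d*c² + 4)/2 = -(4 + d*c²)/2 = -2 - d*c²/2)
f(L, Q) = -5 + Q
s(Y) = Y^(5/2)/6 (s(Y) = ((Y*Y)*√Y)/6 = (Y²*√Y)/6 = Y^(5/2)/6)
-125 + s((5*((f(H(-1, -3), -1) + 1) - 5))*(-4)) = -125 + ((5*(((-5 - 1) + 1) - 5))*(-4))^(5/2)/6 = -125 + ((5*((-6 + 1) - 5))*(-4))^(5/2)/6 = -125 + ((5*(-5 - 5))*(-4))^(5/2)/6 = -125 + ((5*(-10))*(-4))^(5/2)/6 = -125 + (-50*(-4))^(5/2)/6 = -125 + 200^(5/2)/6 = -125 + (400000*√2)/6 = -125 + 200000*√2/3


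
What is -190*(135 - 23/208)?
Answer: -2665415/104 ≈ -25629.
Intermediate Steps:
-190*(135 - 23/208) = -190*28057/208 = -2665415/104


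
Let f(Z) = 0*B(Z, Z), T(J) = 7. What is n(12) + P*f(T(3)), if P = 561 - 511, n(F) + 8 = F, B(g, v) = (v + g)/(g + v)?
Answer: 4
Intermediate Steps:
B(g, v) = 1 (B(g, v) = (g + v)/(g + v) = 1)
n(F) = -8 + F
f(Z) = 0 (f(Z) = 0*1 = 0)
P = 50
n(12) + P*f(T(3)) = (-8 + 12) + 50*0 = 4 + 0 = 4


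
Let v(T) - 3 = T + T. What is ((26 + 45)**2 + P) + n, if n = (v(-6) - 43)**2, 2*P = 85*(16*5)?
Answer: 11145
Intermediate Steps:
v(T) = 3 + 2*T (v(T) = 3 + (T + T) = 3 + 2*T)
P = 3400 (P = (85*(16*5))/2 = (85*80)/2 = (1/2)*6800 = 3400)
n = 2704 (n = ((3 + 2*(-6)) - 43)**2 = ((3 - 12) - 43)**2 = (-9 - 43)**2 = (-52)**2 = 2704)
((26 + 45)**2 + P) + n = ((26 + 45)**2 + 3400) + 2704 = (71**2 + 3400) + 2704 = (5041 + 3400) + 2704 = 8441 + 2704 = 11145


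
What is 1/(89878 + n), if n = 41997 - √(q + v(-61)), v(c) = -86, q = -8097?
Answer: 131875/17391023808 + 7*I*√167/17391023808 ≈ 7.5829e-6 + 5.2015e-9*I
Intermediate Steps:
n = 41997 - 7*I*√167 (n = 41997 - √(-8097 - 86) = 41997 - √(-8183) = 41997 - 7*I*√167 ≈ 41997.0 - 90.46*I)
1/(89878 + n) = 1/(89878 + (41997 - 7*I*√167)) = 1/(131875 - 7*I*√167)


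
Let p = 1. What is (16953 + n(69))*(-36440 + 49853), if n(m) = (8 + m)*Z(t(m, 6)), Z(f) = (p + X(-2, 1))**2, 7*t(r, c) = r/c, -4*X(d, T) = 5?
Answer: 3639282225/16 ≈ 2.2746e+8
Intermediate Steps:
X(d, T) = -5/4 (X(d, T) = -1/4*5 = -5/4)
t(r, c) = r/(7*c) (t(r, c) = (r/c)/7 = r/(7*c))
Z(f) = 1/16 (Z(f) = (1 - 5/4)**2 = (-1/4)**2 = 1/16)
n(m) = 1/2 + m/16 (n(m) = (8 + m)*(1/16) = 1/2 + m/16)
(16953 + n(69))*(-36440 + 49853) = (16953 + (1/2 + (1/16)*69))*(-36440 + 49853) = (16953 + (1/2 + 69/16))*13413 = (16953 + 77/16)*13413 = (271325/16)*13413 = 3639282225/16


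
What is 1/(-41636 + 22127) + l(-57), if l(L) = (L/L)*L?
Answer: -1112014/19509 ≈ -57.000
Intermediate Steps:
l(L) = L (l(L) = 1*L = L)
1/(-41636 + 22127) + l(-57) = 1/(-41636 + 22127) - 57 = 1/(-19509) - 57 = -1/19509 - 57 = -1112014/19509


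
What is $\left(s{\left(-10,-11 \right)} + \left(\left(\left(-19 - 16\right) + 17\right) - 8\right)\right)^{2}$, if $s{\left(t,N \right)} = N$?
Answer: $1369$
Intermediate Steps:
$\left(s{\left(-10,-11 \right)} + \left(\left(\left(-19 - 16\right) + 17\right) - 8\right)\right)^{2} = \left(-11 + \left(\left(\left(-19 - 16\right) + 17\right) - 8\right)\right)^{2} = \left(-11 + \left(\left(-35 + 17\right) - 8\right)\right)^{2} = \left(-11 - 26\right)^{2} = \left(-37\right)^{2} = 1369$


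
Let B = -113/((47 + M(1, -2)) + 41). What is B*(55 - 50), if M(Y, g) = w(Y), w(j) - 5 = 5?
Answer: -565/98 ≈ -5.7653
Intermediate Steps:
w(j) = 10 (w(j) = 5 + 5 = 10)
M(Y, g) = 10
B = -113/98 (B = -113/((47 + 10) + 41) = -113/(57 + 41) = -113/98 ≈ -1.1531)
B*(55 - 50) = -113*(55 - 50)/98 = -113/98*5 = -565/98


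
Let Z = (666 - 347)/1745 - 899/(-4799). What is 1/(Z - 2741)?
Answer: -8374255/22950733319 ≈ -0.00036488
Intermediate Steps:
Z = 3099636/8374255 (Z = 319*(1/1745) - 899*(-1/4799) = 319/1745 + 899/4799 = 3099636/8374255 ≈ 0.37014)
1/(Z - 2741) = 1/(3099636/8374255 - 2741) = 1/(-22950733319/8374255) = -8374255/22950733319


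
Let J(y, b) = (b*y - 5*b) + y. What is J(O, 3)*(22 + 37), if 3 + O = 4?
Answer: -649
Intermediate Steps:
O = 1 (O = -3 + 4 = 1)
J(y, b) = y - 5*b + b*y (J(y, b) = (-5*b + b*y) + y = y - 5*b + b*y)
J(O, 3)*(22 + 37) = (1 - 5*3 + 3*1)*(22 + 37) = (1 - 15 + 3)*59 = -11*59 = -649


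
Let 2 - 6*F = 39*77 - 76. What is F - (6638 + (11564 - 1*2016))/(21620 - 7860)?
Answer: -3362093/6880 ≈ -488.68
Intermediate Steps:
F = -975/2 (F = ⅓ - (39*77 - 76)/6 = ⅓ - (3003 - 76)/6 = ⅓ - ⅙*2927 = ⅓ - 2927/6 = -975/2 ≈ -487.50)
F - (6638 + (11564 - 1*2016))/(21620 - 7860) = -975/2 - (6638 + (11564 - 1*2016))/(21620 - 7860) = -975/2 - (6638 + (11564 - 2016))/13760 = -975/2 - (6638 + 9548)/13760 = -975/2 - 16186/13760 = -975/2 - 1*8093/6880 = -975/2 - 8093/6880 = -3362093/6880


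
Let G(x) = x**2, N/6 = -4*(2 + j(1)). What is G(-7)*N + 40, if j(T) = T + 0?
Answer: -3488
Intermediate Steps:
j(T) = T
N = -72 (N = 6*(-4*(2 + 1)) = 6*(-4*3) = 6*(-12) = -72)
G(-7)*N + 40 = (-7)**2*(-72) + 40 = 49*(-72) + 40 = -3528 + 40 = -3488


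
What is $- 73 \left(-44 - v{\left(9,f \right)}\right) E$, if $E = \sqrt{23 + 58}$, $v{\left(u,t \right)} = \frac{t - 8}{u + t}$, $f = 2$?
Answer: $\frac{314046}{11} \approx 28550.0$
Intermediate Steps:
$v{\left(u,t \right)} = \frac{-8 + t}{t + u}$
$E = 9$ ($E = \sqrt{81} = 9$)
$- 73 \left(-44 - v{\left(9,f \right)}\right) E = - 73 \left(-44 - \frac{-8 + 2}{2 + 9}\right) 9 = - 73 \left(-44 - \frac{1}{11} \left(-6\right)\right) 9 = - 73 \left(-44 - - \frac{6}{11}\right) 9 = - 73 \left(-44 + \frac{6}{11}\right) 9 = \left(-73\right) \left(- \frac{478}{11}\right) 9 = \frac{34894}{11} \cdot 9 = \frac{314046}{11}$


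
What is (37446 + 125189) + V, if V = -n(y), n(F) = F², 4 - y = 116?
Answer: 150091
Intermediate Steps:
y = -112 (y = 4 - 1*116 = 4 - 116 = -112)
V = -12544 (V = -1*(-112)² = -1*12544 = -12544)
(37446 + 125189) + V = (37446 + 125189) - 12544 = 162635 - 12544 = 150091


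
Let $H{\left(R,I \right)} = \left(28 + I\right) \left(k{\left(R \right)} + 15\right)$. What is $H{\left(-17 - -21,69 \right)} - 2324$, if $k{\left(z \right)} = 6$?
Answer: $-287$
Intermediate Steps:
$H{\left(R,I \right)} = 588 + 21 I$ ($H{\left(R,I \right)} = \left(28 + I\right) \left(6 + 15\right) = \left(28 + I\right) 21 = 588 + 21 I$)
$H{\left(-17 - -21,69 \right)} - 2324 = \left(588 + 21 \cdot 69\right) - 2324 = \left(588 + 1449\right) - 2324 = 2037 - 2324 = -287$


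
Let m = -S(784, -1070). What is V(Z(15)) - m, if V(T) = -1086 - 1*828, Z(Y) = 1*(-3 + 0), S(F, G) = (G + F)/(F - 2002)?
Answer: -1165483/609 ≈ -1913.8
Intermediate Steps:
S(F, G) = (F + G)/(-2002 + F)
Z(Y) = -3 (Z(Y) = 1*(-3) = -3)
V(T) = -1914 (V(T) = -1086 - 828 = -1914)
m = -143/609 (m = -(784 - 1070)/(-2002 + 784) = -(-286)/(-1218) = -(-1)*(-286)/1218 = -1*143/609 = -143/609 ≈ -0.23481)
V(Z(15)) - m = -1914 - 1*(-143/609) = -1914 + 143/609 = -1165483/609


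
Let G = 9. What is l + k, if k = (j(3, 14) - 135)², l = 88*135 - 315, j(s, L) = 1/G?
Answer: 2410561/81 ≈ 29760.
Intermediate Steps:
j(s, L) = ⅑ (j(s, L) = 1/9 = ⅑)
l = 11565 (l = 11880 - 315 = 11565)
k = 1473796/81 (k = (⅑ - 135)² = (-1214/9)² = 1473796/81 ≈ 18195.)
l + k = 11565 + 1473796/81 = 2410561/81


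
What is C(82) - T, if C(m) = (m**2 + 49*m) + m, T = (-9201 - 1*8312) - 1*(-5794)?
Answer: 22543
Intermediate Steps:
T = -11719 (T = (-9201 - 8312) + 5794 = -17513 + 5794 = -11719)
C(m) = m**2 + 50*m
C(82) - T = 82*(50 + 82) - 1*(-11719) = 82*132 + 11719 = 10824 + 11719 = 22543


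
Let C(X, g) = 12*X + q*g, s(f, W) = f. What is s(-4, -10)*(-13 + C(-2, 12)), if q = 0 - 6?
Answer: 436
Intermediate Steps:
q = -6
C(X, g) = -6*g + 12*X (C(X, g) = 12*X - 6*g = -6*g + 12*X)
s(-4, -10)*(-13 + C(-2, 12)) = -4*(-13 + (-6*12 + 12*(-2))) = -4*(-13 + (-72 - 24)) = -4*(-13 - 96) = -4*(-109) = 436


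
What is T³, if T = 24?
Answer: 13824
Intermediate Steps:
T³ = 24³ = 13824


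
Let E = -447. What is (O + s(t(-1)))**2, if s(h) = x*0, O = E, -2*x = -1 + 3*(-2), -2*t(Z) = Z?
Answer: 199809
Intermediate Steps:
t(Z) = -Z/2
x = 7/2 (x = -(-1 + 3*(-2))/2 = -(-1 - 6)/2 = -1/2*(-7) = 7/2 ≈ 3.5000)
O = -447
s(h) = 0 (s(h) = (7/2)*0 = 0)
(O + s(t(-1)))**2 = (-447 + 0)**2 = (-447)**2 = 199809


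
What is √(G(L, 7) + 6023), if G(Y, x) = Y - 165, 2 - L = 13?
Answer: √5847 ≈ 76.466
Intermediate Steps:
L = -11 (L = 2 - 1*13 = 2 - 13 = -11)
G(Y, x) = -165 + Y
√(G(L, 7) + 6023) = √((-165 - 11) + 6023) = √(-176 + 6023) = √5847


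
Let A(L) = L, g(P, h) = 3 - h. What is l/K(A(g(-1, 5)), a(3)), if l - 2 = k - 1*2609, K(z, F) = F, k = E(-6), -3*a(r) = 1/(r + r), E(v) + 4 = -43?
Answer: 47772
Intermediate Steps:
E(v) = -47 (E(v) = -4 - 43 = -47)
a(r) = -1/(6*r) (a(r) = -1/(3*(r + r)) = -1/(2*r)/3 = -1/(6*r))
k = -47
l = -2654 (l = 2 + (-47 - 1*2609) = 2 + (-47 - 2609) = 2 - 2656 = -2654)
l/K(A(g(-1, 5)), a(3)) = -2654/((-⅙/3)) = -2654/((-⅙*⅓)) = -2654/(-1/18) = -2654*(-18) = 47772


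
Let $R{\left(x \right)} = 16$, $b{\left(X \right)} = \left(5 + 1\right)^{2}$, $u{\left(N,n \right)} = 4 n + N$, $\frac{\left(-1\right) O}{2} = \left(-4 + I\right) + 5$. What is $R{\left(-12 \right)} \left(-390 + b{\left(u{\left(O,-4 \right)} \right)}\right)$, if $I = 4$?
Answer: $-5664$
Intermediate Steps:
$O = -10$ ($O = - 2 \left(\left(-4 + 4\right) + 5\right) = - 2 \left(0 + 5\right) = \left(-2\right) 5 = -10$)
$u{\left(N,n \right)} = N + 4 n$
$b{\left(X \right)} = 36$ ($b{\left(X \right)} = 6^{2} = 36$)
$R{\left(-12 \right)} \left(-390 + b{\left(u{\left(O,-4 \right)} \right)}\right) = 16 \left(-390 + 36\right) = 16 \left(-354\right) = -5664$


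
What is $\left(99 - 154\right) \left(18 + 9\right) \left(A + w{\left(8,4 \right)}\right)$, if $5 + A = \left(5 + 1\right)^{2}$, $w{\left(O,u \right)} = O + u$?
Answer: $-63855$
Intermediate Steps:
$A = 31$ ($A = -5 + \left(5 + 1\right)^{2} = -5 + 6^{2} = -5 + 36 = 31$)
$\left(99 - 154\right) \left(18 + 9\right) \left(A + w{\left(8,4 \right)}\right) = \left(99 - 154\right) \left(18 + 9\right) \left(31 + \left(8 + 4\right)\right) = - 55 \cdot 27 \left(31 + 12\right) = - 55 \cdot 27 \cdot 43 = \left(-55\right) 1161 = -63855$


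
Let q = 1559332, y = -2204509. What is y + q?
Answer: -645177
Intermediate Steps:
y + q = -2204509 + 1559332 = -645177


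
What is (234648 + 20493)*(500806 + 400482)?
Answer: 229955521608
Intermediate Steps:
(234648 + 20493)*(500806 + 400482) = 255141*901288 = 229955521608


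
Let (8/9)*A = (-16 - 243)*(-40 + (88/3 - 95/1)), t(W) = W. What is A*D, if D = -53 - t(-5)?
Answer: -1477854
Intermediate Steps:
D = -48 (D = -53 - 1*(-5) = -53 + 5 = -48)
A = 246309/8 (A = 9*((-16 - 243)*(-40 + (88/3 - 95/1)))/8 = 9*(-259*(-40 + (88*(⅓) - 95*1)))/8 = 9*(-259*(-40 + (88/3 - 95)))/8 = 9*(-259*(-40 - 197/3))/8 = 9*(-259*(-317/3))/8 = (9/8)*(82103/3) = 246309/8 ≈ 30789.)
A*D = (246309/8)*(-48) = -1477854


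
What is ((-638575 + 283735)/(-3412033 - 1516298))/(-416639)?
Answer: -118280/684444966503 ≈ -1.7281e-7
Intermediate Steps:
((-638575 + 283735)/(-3412033 - 1516298))/(-416639) = -354840/(-4928331)*(-1/416639) = -354840*(-1/4928331)*(-1/416639) = (118280/1642777)*(-1/416639) = -118280/684444966503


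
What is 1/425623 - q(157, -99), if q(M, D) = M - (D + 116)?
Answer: -59587219/425623 ≈ -140.00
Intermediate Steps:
q(M, D) = -116 + M - D (q(M, D) = M - (116 + D) = M + (-116 - D) = -116 + M - D)
1/425623 - q(157, -99) = 1/425623 - (-116 + 157 - 1*(-99)) = 1/425623 - (-116 + 157 + 99) = 1/425623 - 1*140 = 1/425623 - 140 = -59587219/425623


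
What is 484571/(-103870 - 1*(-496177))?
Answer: 484571/392307 ≈ 1.2352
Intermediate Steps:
484571/(-103870 - 1*(-496177)) = 484571/(-103870 + 496177) = 484571/392307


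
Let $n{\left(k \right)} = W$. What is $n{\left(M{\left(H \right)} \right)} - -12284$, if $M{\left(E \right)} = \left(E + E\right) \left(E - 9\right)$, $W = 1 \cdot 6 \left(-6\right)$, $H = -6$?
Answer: $12248$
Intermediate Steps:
$W = -36$ ($W = 6 \left(-6\right) = -36$)
$M{\left(E \right)} = 2 E \left(-9 + E\right)$
$n{\left(k \right)} = -36$
$n{\left(M{\left(H \right)} \right)} - -12284 = -36 - -12284 = -36 + 12284 = 12248$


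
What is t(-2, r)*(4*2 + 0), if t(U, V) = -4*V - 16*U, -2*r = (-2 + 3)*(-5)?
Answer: 176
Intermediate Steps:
r = 5/2 (r = -(-2 + 3)*(-5)/2 = -(-5)/2 = -½*(-5) = 5/2 ≈ 2.5000)
t(U, V) = -16*U - 4*V
t(-2, r)*(4*2 + 0) = (-16*(-2) - 4*5/2)*(4*2 + 0) = (32 - 10)*(8 + 0) = 22*8 = 176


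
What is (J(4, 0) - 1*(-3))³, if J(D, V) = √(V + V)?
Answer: 27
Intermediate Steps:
J(D, V) = √2*√V (J(D, V) = √(2*V) = √2*√V)
(J(4, 0) - 1*(-3))³ = (√2*√0 - 1*(-3))³ = (√2*0 + 3)³ = (0 + 3)³ = 3³ = 27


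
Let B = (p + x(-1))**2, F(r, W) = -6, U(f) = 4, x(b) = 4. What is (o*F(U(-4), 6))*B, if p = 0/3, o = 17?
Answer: -1632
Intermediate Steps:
p = 0 (p = 0*(1/3) = 0)
B = 16 (B = (0 + 4)**2 = 4**2 = 16)
(o*F(U(-4), 6))*B = (17*(-6))*16 = -102*16 = -1632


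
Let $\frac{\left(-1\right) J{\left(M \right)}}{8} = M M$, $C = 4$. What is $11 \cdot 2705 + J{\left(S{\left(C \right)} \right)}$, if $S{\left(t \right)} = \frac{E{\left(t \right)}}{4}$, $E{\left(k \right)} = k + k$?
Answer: $29723$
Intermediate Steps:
$E{\left(k \right)} = 2 k$
$S{\left(t \right)} = \frac{t}{2}$ ($S{\left(t \right)} = \frac{2 t}{4} = 2 t \frac{1}{4} = \frac{t}{2}$)
$J{\left(M \right)} = - 8 M^{2}$ ($J{\left(M \right)} = - 8 M M = - 8 M^{2}$)
$11 \cdot 2705 + J{\left(S{\left(C \right)} \right)} = 11 \cdot 2705 - 8 \left(\frac{1}{2} \cdot 4\right)^{2} = 29755 - 8 \cdot 2^{2} = 29755 - 32 = 29723$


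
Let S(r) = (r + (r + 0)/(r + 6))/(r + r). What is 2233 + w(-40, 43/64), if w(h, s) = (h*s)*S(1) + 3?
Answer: 31089/14 ≈ 2220.6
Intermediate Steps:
S(r) = (r + r/(6 + r))/(2*r) (S(r) = (r + r/(6 + r))/((2*r)) = (r + r/(6 + r))*(1/(2*r)) = (r + r/(6 + r))/(2*r))
w(h, s) = 3 + 4*h*s/7 (w(h, s) = (h*s)*((7 + 1)/(2*(6 + 1))) + 3 = (h*s)*((1/2)*8/7) + 3 = (h*s)*((1/2)*(1/7)*8) + 3 = (h*s)*(4/7) + 3 = 4*h*s/7 + 3 = 3 + 4*h*s/7)
2233 + w(-40, 43/64) = 2233 + (3 + (4/7)*(-40)*(43/64)) = 2233 + (3 - 215/14) = 2233 - 173/14 = 31089/14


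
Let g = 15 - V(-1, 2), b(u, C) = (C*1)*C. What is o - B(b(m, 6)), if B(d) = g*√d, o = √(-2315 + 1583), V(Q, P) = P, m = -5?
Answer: -78 + 2*I*√183 ≈ -78.0 + 27.056*I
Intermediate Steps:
o = 2*I*√183 (o = √(-732) = 2*I*√183 ≈ 27.056*I)
b(u, C) = C² (b(u, C) = C*C = C²)
g = 13 (g = 15 - 1*2 = 15 - 2 = 13)
B(d) = 13*√d
o - B(b(m, 6)) = 2*I*√183 - 13*√(6²) = 2*I*√183 - 13*√36 = 2*I*√183 - 13*6 = 2*I*√183 - 1*78 = 2*I*√183 - 78 = -78 + 2*I*√183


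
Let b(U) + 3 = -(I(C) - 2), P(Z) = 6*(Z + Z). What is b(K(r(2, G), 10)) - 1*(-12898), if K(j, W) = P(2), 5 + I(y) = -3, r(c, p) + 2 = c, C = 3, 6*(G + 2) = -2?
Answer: 12905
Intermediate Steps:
G = -7/3 (G = -2 + (1/6)*(-2) = -2 - 1/3 = -7/3 ≈ -2.3333)
r(c, p) = -2 + c
P(Z) = 12*Z (P(Z) = 6*(2*Z) = 12*Z)
I(y) = -8 (I(y) = -5 - 3 = -8)
K(j, W) = 24 (K(j, W) = 12*2 = 24)
b(U) = 7 (b(U) = -3 - (-8 - 2) = -3 - 1*(-10) = -3 + 10 = 7)
b(K(r(2, G), 10)) - 1*(-12898) = 7 - 1*(-12898) = 7 + 12898 = 12905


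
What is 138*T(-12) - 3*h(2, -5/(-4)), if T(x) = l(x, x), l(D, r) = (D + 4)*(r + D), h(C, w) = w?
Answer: 105969/4 ≈ 26492.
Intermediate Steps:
l(D, r) = (4 + D)*(D + r)
T(x) = 2*x² + 8*x (T(x) = x² + 4*x + 4*x + x*x = x² + 4*x + 4*x + x² = 2*x² + 8*x)
138*T(-12) - 3*h(2, -5/(-4)) = 138*(2*(-12)*(4 - 12)) - (-15)/(-4) = 138*(2*(-12)*(-8)) - (-15)*(-1)/4 = 138*192 - 3*5/4 = 26496 - 15/4 = 105969/4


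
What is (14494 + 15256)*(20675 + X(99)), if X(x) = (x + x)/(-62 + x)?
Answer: 22763896750/37 ≈ 6.1524e+8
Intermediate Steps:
X(x) = 2*x/(-62 + x) (X(x) = (2*x)/(-62 + x) = 2*x/(-62 + x))
(14494 + 15256)*(20675 + X(99)) = (14494 + 15256)*(20675 + 2*99/(-62 + 99)) = 29750*(20675 + 2*99/37) = 29750*(20675 + 2*99*(1/37)) = 29750*(20675 + 198/37) = 29750*(765173/37) = 22763896750/37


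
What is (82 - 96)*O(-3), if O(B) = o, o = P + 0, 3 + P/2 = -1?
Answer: 112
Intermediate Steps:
P = -8 (P = -6 + 2*(-1) = -6 - 2 = -8)
o = -8 (o = -8 + 0 = -8)
O(B) = -8
(82 - 96)*O(-3) = (82 - 96)*(-8) = -14*(-8) = 112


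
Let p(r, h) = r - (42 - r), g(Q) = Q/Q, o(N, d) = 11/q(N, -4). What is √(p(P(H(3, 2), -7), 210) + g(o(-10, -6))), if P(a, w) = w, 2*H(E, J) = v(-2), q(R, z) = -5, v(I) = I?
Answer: I*√55 ≈ 7.4162*I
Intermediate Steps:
H(E, J) = -1 (H(E, J) = (½)*(-2) = -1)
o(N, d) = -11/5 (o(N, d) = 11/(-5) = 11*(-⅕) = -11/5)
g(Q) = 1
p(r, h) = -42 + 2*r (p(r, h) = r + (-42 + r) = -42 + 2*r)
√(p(P(H(3, 2), -7), 210) + g(o(-10, -6))) = √((-42 + 2*(-7)) + 1) = √((-42 - 14) + 1) = √(-56 + 1) = √(-55) = I*√55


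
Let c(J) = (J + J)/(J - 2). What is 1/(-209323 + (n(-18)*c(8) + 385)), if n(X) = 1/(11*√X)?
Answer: -1023900669/213931757979538 + 99*I*√2/106965878989769 ≈ -4.7861e-6 + 1.3089e-12*I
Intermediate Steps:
n(X) = 1/(11*√X)
c(J) = 2*J/(-2 + J) (c(J) = (2*J)/(-2 + J) = 2*J/(-2 + J))
1/(-209323 + (n(-18)*c(8) + 385)) = 1/(-209323 + ((1/(11*√(-18)))*(2*8/(-2 + 8)) + 385)) = 1/(-209323 + (((-I*√2/6)/11)*(2*8/6) + 385)) = 1/(-209323 + ((-I*√2/66)*(2*8*(⅙)) + 385)) = 1/(-209323 + (-I*√2/66*(8/3) + 385)) = 1/(-209323 + (-4*I*√2/99 + 385)) = 1/(-209323 + (385 - 4*I*√2/99)) = 1/(-208938 - 4*I*√2/99)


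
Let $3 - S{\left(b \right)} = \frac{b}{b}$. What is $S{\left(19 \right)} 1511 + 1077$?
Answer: $4099$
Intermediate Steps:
$S{\left(b \right)} = 2$ ($S{\left(b \right)} = 3 - \frac{b}{b} = 3 - 1 = 2$)
$S{\left(19 \right)} 1511 + 1077 = 2 \cdot 1511 + 1077 = 3022 + 1077 = 4099$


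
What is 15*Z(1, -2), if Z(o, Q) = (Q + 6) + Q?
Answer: 30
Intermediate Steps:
Z(o, Q) = 6 + 2*Q (Z(o, Q) = (6 + Q) + Q = 6 + 2*Q)
15*Z(1, -2) = 15*(6 + 2*(-2)) = 15*(6 - 4) = 15*2 = 30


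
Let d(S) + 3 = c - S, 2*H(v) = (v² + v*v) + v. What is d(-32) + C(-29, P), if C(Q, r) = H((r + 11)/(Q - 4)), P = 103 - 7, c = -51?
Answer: -28549/2178 ≈ -13.108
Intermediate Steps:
P = 96
H(v) = v² + v/2 (H(v) = ((v² + v*v) + v)/2 = ((v² + v²) + v)/2 = (2*v² + v)/2 = (v + 2*v²)/2 = v² + v/2)
C(Q, r) = (½ + (11 + r)/(-4 + Q))*(11 + r)/(-4 + Q) (C(Q, r) = ((r + 11)/(Q - 4))*(½ + (r + 11)/(Q - 4)) = ((11 + r)/(-4 + Q))*(½ + (11 + r)/(-4 + Q)) = (½ + (11 + r)/(-4 + Q))*(11 + r)/(-4 + Q))
d(S) = -54 - S (d(S) = -3 + (-51 - S) = -54 - S)
d(-32) + C(-29, P) = (-54 - 1*(-32)) + (11 + 96)*(18 - 29 + 2*96)/(2*(-4 - 29)²) = (-54 + 32) + (½)*107*(18 - 29 + 192)/(-33)² = -22 + (½)*(1/1089)*107*181 = -22 + 19367/2178 = -28549/2178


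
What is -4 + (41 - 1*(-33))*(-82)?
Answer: -6072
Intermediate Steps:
-4 + (41 - 1*(-33))*(-82) = -4 + (41 + 33)*(-82) = -4 + 74*(-82) = -4 - 6068 = -6072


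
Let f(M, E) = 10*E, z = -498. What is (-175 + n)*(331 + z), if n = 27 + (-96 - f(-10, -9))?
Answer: 25718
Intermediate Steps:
n = 21 (n = 27 + (-96 - 10*(-9)) = 27 + (-96 - 1*(-90)) = 27 + (-96 + 90) = 27 - 6 = 21)
(-175 + n)*(331 + z) = (-175 + 21)*(331 - 498) = -154*(-167) = 25718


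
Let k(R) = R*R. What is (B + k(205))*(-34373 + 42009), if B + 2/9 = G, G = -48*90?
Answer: 2591223148/9 ≈ 2.8791e+8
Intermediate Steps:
k(R) = R**2
G = -4320
B = -38882/9 (B = -2/9 - 4320 = -38882/9 ≈ -4320.2)
(B + k(205))*(-34373 + 42009) = (-38882/9 + 205**2)*(-34373 + 42009) = (-38882/9 + 42025)*7636 = (339343/9)*7636 = 2591223148/9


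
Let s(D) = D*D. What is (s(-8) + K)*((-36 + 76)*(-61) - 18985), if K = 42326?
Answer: -908205750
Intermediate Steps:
s(D) = D²
(s(-8) + K)*((-36 + 76)*(-61) - 18985) = ((-8)² + 42326)*((-36 + 76)*(-61) - 18985) = (64 + 42326)*(40*(-61) - 18985) = 42390*(-2440 - 18985) = 42390*(-21425) = -908205750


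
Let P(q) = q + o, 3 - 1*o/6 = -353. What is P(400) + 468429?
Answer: 470965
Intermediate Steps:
o = 2136 (o = 18 - 6*(-353) = 18 + 2118 = 2136)
P(q) = 2136 + q (P(q) = q + 2136 = 2136 + q)
P(400) + 468429 = (2136 + 400) + 468429 = 2536 + 468429 = 470965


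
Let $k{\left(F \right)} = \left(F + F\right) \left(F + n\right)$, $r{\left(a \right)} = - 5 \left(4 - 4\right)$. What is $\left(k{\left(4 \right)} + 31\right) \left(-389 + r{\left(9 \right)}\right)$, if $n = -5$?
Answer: $-8947$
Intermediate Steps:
$r{\left(a \right)} = 0$ ($r{\left(a \right)} = \left(-5\right) 0 = 0$)
$k{\left(F \right)} = 2 F \left(-5 + F\right)$ ($k{\left(F \right)} = \left(F + F\right) \left(F - 5\right) = 2 F \left(-5 + F\right)$)
$\left(k{\left(4 \right)} + 31\right) \left(-389 + r{\left(9 \right)}\right) = \left(2 \cdot 4 \left(-5 + 4\right) + 31\right) \left(-389 + 0\right) = \left(2 \cdot 4 \left(-1\right) + 31\right) \left(-389\right) = \left(-8 + 31\right) \left(-389\right) = 23 \left(-389\right) = -8947$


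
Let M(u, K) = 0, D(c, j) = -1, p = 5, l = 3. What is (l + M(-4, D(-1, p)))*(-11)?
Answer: -33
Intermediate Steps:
(l + M(-4, D(-1, p)))*(-11) = (3 + 0)*(-11) = 3*(-11) = -33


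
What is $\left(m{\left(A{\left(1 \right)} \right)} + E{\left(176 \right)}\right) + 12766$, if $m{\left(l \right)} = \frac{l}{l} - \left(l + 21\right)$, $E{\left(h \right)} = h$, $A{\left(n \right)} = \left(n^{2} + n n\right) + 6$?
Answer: $12914$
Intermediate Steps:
$A{\left(n \right)} = 6 + 2 n^{2}$ ($A{\left(n \right)} = \left(n^{2} + n^{2}\right) + 6 = 2 n^{2} + 6 = 6 + 2 n^{2}$)
$m{\left(l \right)} = -20 - l$ ($m{\left(l \right)} = 1 - \left(21 + l\right) = -20 - l$)
$\left(m{\left(A{\left(1 \right)} \right)} + E{\left(176 \right)}\right) + 12766 = \left(\left(-20 - \left(6 + 2 \cdot 1^{2}\right)\right) + 176\right) + 12766 = \left(\left(-20 - \left(6 + 2 \cdot 1\right)\right) + 176\right) + 12766 = \left(\left(-20 - \left(6 + 2\right)\right) + 176\right) + 12766 = \left(\left(-20 - 8\right) + 176\right) + 12766 = \left(-28 + 176\right) + 12766 = 148 + 12766 = 12914$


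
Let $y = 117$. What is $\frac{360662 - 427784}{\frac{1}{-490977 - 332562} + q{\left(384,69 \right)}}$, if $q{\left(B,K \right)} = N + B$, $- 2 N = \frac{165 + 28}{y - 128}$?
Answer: $- \frac{1216106864676}{7116200477} \approx -170.89$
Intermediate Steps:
$N = \frac{193}{22}$ ($N = - \frac{\left(165 + 28\right) \frac{1}{117 - 128}}{2} = - \frac{193 \frac{1}{-11}}{2} = - \frac{193 \left(- \frac{1}{11}\right)}{2} = \left(- \frac{1}{2}\right) \left(- \frac{193}{11}\right) = \frac{193}{22} \approx 8.7727$)
$q{\left(B,K \right)} = \frac{193}{22} + B$
$\frac{360662 - 427784}{\frac{1}{-490977 - 332562} + q{\left(384,69 \right)}} = \frac{360662 - 427784}{\frac{1}{-490977 - 332562} + \left(\frac{193}{22} + 384\right)} = - \frac{67122}{\frac{1}{-823539} + \frac{8641}{22}} = - \frac{67122}{- \frac{1}{823539} + \frac{8641}{22}} = - \frac{67122}{\frac{7116200477}{18117858}} = \left(-67122\right) \frac{18117858}{7116200477} = - \frac{1216106864676}{7116200477}$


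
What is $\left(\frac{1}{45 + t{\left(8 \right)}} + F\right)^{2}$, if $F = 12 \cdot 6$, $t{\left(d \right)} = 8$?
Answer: $\frac{14569489}{2809} \approx 5186.7$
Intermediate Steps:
$F = 72$
$\left(\frac{1}{45 + t{\left(8 \right)}} + F\right)^{2} = \left(\frac{1}{45 + 8} + 72\right)^{2} = \left(\frac{1}{53} + 72\right)^{2} = \left(\frac{3817}{53}\right)^{2} = \frac{14569489}{2809}$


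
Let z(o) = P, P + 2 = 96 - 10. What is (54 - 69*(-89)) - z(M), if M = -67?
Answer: 6111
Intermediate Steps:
P = 84 (P = -2 + (96 - 10) = -2 + 86 = 84)
z(o) = 84
(54 - 69*(-89)) - z(M) = (54 - 69*(-89)) - 1*84 = (54 + 6141) - 84 = 6195 - 84 = 6111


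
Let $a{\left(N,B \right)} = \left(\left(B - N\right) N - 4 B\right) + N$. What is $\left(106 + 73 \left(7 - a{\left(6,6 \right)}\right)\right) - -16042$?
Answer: $17973$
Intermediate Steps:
$a{\left(N,B \right)} = N - 4 B + N \left(B - N\right)$ ($a{\left(N,B \right)} = \left(N \left(B - N\right) - 4 B\right) + N = \left(- 4 B + N \left(B - N\right)\right) + N = N - 4 B + N \left(B - N\right)$)
$\left(106 + 73 \left(7 - a{\left(6,6 \right)}\right)\right) - -16042 = \left(106 + 73 \left(7 - \left(6 - 6^{2} - 24 + 6 \cdot 6\right)\right)\right) - -16042 = \left(106 + 73 \left(7 - \left(6 - 36 - 24 + 36\right)\right)\right) + 16042 = \left(106 + 73 \left(7 - -18\right)\right) + 16042 = \left(106 + 73 \left(7 + 18\right)\right) + 16042 = \left(106 + 73 \cdot 25\right) + 16042 = \left(106 + 1825\right) + 16042 = 1931 + 16042 = 17973$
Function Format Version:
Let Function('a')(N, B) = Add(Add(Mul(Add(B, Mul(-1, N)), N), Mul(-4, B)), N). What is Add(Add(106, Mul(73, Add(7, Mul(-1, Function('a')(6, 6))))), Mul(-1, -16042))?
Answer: 17973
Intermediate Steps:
Function('a')(N, B) = Add(N, Mul(-4, B), Mul(N, Add(B, Mul(-1, N)))) (Function('a')(N, B) = Add(Add(Mul(N, Add(B, Mul(-1, N))), Mul(-4, B)), N) = Add(Add(Mul(-4, B), Mul(N, Add(B, Mul(-1, N)))), N) = Add(N, Mul(-4, B), Mul(N, Add(B, Mul(-1, N)))))
Add(Add(106, Mul(73, Add(7, Mul(-1, Function('a')(6, 6))))), Mul(-1, -16042)) = Add(Add(106, Mul(73, Add(7, Mul(-1, Add(6, Mul(-1, Pow(6, 2)), Mul(-4, 6), Mul(6, 6)))))), Mul(-1, -16042)) = Add(Add(106, Mul(73, Add(7, Mul(-1, Add(6, Mul(-1, 36), -24, 36))))), 16042) = Add(Add(106, Mul(73, Add(7, Mul(-1, Add(6, -36, -24, 36))))), 16042) = Add(Add(106, Mul(73, Add(7, Mul(-1, -18)))), 16042) = Add(Add(106, Mul(73, Add(7, 18))), 16042) = Add(Add(106, Mul(73, 25)), 16042) = Add(Add(106, 1825), 16042) = Add(1931, 16042) = 17973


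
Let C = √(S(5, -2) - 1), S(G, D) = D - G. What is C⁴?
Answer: 64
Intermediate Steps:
C = 2*I*√2 (C = √((-2 - 1*5) - 1) = √((-2 - 5) - 1) = √(-7 - 1) = √(-8) = 2*I*√2 ≈ 2.8284*I)
C⁴ = (2*I*√2)⁴ = 64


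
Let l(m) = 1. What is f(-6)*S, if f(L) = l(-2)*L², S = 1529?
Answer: 55044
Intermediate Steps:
f(L) = L² (f(L) = 1*L² = L²)
f(-6)*S = (-6)²*1529 = 36*1529 = 55044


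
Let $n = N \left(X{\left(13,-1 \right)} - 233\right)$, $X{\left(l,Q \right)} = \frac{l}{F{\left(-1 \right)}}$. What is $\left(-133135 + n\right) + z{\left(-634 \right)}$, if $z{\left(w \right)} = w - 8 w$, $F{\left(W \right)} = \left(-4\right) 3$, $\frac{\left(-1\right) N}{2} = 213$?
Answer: $- \frac{57955}{2} \approx -28978.0$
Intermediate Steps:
$N = -426$ ($N = \left(-2\right) 213 = -426$)
$F{\left(W \right)} = -12$
$X{\left(l,Q \right)} = - \frac{l}{12}$ ($X{\left(l,Q \right)} = \frac{l}{-12} = l \left(- \frac{1}{12}\right) = - \frac{l}{12}$)
$z{\left(w \right)} = - 7 w$
$n = \frac{199439}{2}$ ($n = - 426 \left(\left(- \frac{1}{12}\right) 13 - 233\right) = - 426 \left(- \frac{13}{12} - 233\right) = \left(-426\right) \left(- \frac{2809}{12}\right) = \frac{199439}{2} \approx 99720.0$)
$\left(-133135 + n\right) + z{\left(-634 \right)} = \left(-133135 + \frac{199439}{2}\right) - -4438 = - \frac{66831}{2} + 4438 = - \frac{57955}{2}$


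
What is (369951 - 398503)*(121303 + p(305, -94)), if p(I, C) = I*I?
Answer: -6119493056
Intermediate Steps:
p(I, C) = I**2
(369951 - 398503)*(121303 + p(305, -94)) = (369951 - 398503)*(121303 + 305**2) = -28552*(121303 + 93025) = -28552*214328 = -6119493056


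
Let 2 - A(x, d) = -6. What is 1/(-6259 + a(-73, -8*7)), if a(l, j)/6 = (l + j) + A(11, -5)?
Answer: -1/6985 ≈ -0.00014316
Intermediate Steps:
A(x, d) = 8 (A(x, d) = 2 - 1*(-6) = 2 + 6 = 8)
a(l, j) = 48 + 6*j + 6*l (a(l, j) = 6*((l + j) + 8) = 6*((j + l) + 8) = 6*(8 + j + l) = 48 + 6*j + 6*l)
1/(-6259 + a(-73, -8*7)) = 1/(-6259 + (48 + 6*(-8*7) + 6*(-73))) = 1/(-6259 + (48 + 6*(-56) - 438)) = 1/(-6259 + (48 - 336 - 438)) = 1/(-6259 - 726) = 1/(-6985) = -1/6985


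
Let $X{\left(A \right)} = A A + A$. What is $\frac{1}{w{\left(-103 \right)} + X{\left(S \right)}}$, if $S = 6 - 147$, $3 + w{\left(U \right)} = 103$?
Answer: $\frac{1}{19840} \approx 5.0403 \cdot 10^{-5}$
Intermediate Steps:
$w{\left(U \right)} = 100$ ($w{\left(U \right)} = -3 + 103 = 100$)
$S = -141$
$X{\left(A \right)} = A + A^{2}$ ($X{\left(A \right)} = A^{2} + A = A + A^{2}$)
$\frac{1}{w{\left(-103 \right)} + X{\left(S \right)}} = \frac{1}{100 - 141 \left(1 - 141\right)} = \frac{1}{100 - -19740} = \frac{1}{100 + 19740} = \frac{1}{19840}$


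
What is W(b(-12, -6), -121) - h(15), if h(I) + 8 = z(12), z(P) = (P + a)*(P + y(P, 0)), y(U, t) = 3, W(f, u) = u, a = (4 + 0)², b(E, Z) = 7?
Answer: -533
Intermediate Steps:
a = 16 (a = 4² = 16)
z(P) = (3 + P)*(16 + P) (z(P) = (P + 16)*(P + 3) = (16 + P)*(3 + P) = (3 + P)*(16 + P))
h(I) = 412 (h(I) = -8 + (48 + 12² + 19*12) = -8 + (48 + 144 + 228) = -8 + 420 = 412)
W(b(-12, -6), -121) - h(15) = -121 - 1*412 = -121 - 412 = -533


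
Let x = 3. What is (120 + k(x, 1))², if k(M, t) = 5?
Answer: 15625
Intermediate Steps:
(120 + k(x, 1))² = (120 + 5)² = 125² = 15625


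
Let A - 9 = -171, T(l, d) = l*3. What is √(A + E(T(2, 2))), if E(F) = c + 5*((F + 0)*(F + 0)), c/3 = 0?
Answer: 3*√2 ≈ 4.2426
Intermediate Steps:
T(l, d) = 3*l
A = -162 (A = 9 - 171 = -162)
c = 0 (c = 3*0 = 0)
E(F) = 5*F² (E(F) = 0 + 5*((F + 0)*(F + 0)) = 0 + 5*(F*F) = 0 + 5*F² = 5*F²)
√(A + E(T(2, 2))) = √(-162 + 5*(3*2)²) = √(-162 + 5*6²) = √(-162 + 5*36) = √(-162 + 180) = √18 = 3*√2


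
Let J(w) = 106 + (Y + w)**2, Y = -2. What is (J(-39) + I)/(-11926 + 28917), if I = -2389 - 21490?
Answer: -22092/16991 ≈ -1.3002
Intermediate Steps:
I = -23879
J(w) = 106 + (-2 + w)**2
(J(-39) + I)/(-11926 + 28917) = ((106 + (-2 - 39)**2) - 23879)/(-11926 + 28917) = ((106 + (-41)**2) - 23879)/16991 = ((106 + 1681) - 23879)*(1/16991) = (1787 - 23879)*(1/16991) = -22092*1/16991 = -22092/16991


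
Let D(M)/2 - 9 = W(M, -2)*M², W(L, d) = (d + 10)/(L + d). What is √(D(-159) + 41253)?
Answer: √1004661735/161 ≈ 196.87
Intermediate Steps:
W(L, d) = (10 + d)/(L + d)
D(M) = 18 + 16*M²/(-2 + M) (D(M) = 18 + 2*(((10 - 2)/(M - 2))*M²) = 18 + 2*((8/(-2 + M))*M²) = 18 + 2*(8*M²/(-2 + M)) = 18 + 16*M²/(-2 + M))
√(D(-159) + 41253) = √(2*(-18 + 8*(-159)² + 9*(-159))/(-2 - 159) + 41253) = √(2*(-18 + 8*25281 - 1431)/(-161) + 41253) = √(2*(-1/161)*(-18 + 202248 - 1431) + 41253) = √(2*(-1/161)*200799 + 41253) = √(-401598/161 + 41253) = √(6240135/161) = √1004661735/161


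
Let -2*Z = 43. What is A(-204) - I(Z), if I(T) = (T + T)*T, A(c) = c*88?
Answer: -37753/2 ≈ -18877.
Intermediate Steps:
Z = -43/2 (Z = -½*43 = -43/2 ≈ -21.500)
A(c) = 88*c
I(T) = 2*T² (I(T) = (2*T)*T = 2*T²)
A(-204) - I(Z) = 88*(-204) - 2*(-43/2)² = -17952 - 2*1849/4 = -17952 - 1*1849/2 = -17952 - 1849/2 = -37753/2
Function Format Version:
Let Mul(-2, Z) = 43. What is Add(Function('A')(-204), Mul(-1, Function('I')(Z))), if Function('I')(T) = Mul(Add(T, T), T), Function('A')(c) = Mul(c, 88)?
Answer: Rational(-37753, 2) ≈ -18877.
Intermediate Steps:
Z = Rational(-43, 2) (Z = Mul(Rational(-1, 2), 43) = Rational(-43, 2) ≈ -21.500)
Function('A')(c) = Mul(88, c)
Function('I')(T) = Mul(2, Pow(T, 2)) (Function('I')(T) = Mul(Mul(2, T), T) = Mul(2, Pow(T, 2)))
Add(Function('A')(-204), Mul(-1, Function('I')(Z))) = Add(Mul(88, -204), Mul(-1, Mul(2, Pow(Rational(-43, 2), 2)))) = Add(-17952, Mul(-1, Mul(2, Rational(1849, 4)))) = Add(-17952, Mul(-1, Rational(1849, 2))) = Add(-17952, Rational(-1849, 2)) = Rational(-37753, 2)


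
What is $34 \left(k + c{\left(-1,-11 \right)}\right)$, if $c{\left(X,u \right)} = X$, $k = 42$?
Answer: $1394$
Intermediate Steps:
$34 \left(k + c{\left(-1,-11 \right)}\right) = 34 \left(42 - 1\right) = 34 \cdot 41 = 1394$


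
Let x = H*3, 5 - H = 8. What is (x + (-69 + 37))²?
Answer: 1681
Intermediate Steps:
H = -3 (H = 5 - 1*8 = 5 - 8 = -3)
x = -9 (x = -3*3 = -9)
(x + (-69 + 37))² = (-9 + (-69 + 37))² = (-9 - 32)² = (-41)² = 1681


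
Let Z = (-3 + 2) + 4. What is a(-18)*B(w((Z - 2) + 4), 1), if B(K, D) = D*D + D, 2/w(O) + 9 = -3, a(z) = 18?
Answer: 36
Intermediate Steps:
Z = 3 (Z = -1 + 4 = 3)
w(O) = -⅙ (w(O) = 2/(-9 - 3) = 2/(-12) = 2*(-1/12) = -⅙)
B(K, D) = D + D² (B(K, D) = D² + D = D + D²)
a(-18)*B(w((Z - 2) + 4), 1) = 18*(1*(1 + 1)) = 18*(1*2) = 18*2 = 36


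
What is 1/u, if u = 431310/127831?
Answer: 11621/39210 ≈ 0.29638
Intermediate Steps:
u = 39210/11621 (u = 431310*(1/127831) = 39210/11621 ≈ 3.3741)
1/u = 1/(39210/11621) = 11621/39210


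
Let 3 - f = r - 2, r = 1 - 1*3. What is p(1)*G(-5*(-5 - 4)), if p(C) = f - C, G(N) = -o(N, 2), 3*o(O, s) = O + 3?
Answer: -96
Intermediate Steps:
r = -2 (r = 1 - 3 = -2)
o(O, s) = 1 + O/3 (o(O, s) = (O + 3)/3 = (3 + O)/3 = 1 + O/3)
G(N) = -1 - N/3 (G(N) = -(1 + N/3) = -1 - N/3)
f = 7 (f = 3 - (-2 - 2) = 3 - 1*(-4) = 3 + 4 = 7)
p(C) = 7 - C
p(1)*G(-5*(-5 - 4)) = (7 - 1*1)*(-1 - (-5)*(-5 - 4)/3) = (7 - 1)*(-1 - (-5)*(-9)/3) = 6*(-1 - ⅓*45) = 6*(-1 - 15) = 6*(-16) = -96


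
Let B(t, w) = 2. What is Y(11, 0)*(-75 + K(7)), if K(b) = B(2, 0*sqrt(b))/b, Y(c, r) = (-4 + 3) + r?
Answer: 523/7 ≈ 74.714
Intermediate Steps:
Y(c, r) = -1 + r
K(b) = 2/b
Y(11, 0)*(-75 + K(7)) = (-1 + 0)*(-75 + 2/7) = -(-75 + 2*(1/7)) = -(-75 + 2/7) = -1*(-523/7) = 523/7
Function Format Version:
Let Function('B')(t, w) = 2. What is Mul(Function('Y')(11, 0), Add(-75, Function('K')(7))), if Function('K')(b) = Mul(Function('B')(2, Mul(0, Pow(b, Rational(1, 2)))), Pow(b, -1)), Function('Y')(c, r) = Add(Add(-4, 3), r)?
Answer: Rational(523, 7) ≈ 74.714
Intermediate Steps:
Function('Y')(c, r) = Add(-1, r)
Function('K')(b) = Mul(2, Pow(b, -1))
Mul(Function('Y')(11, 0), Add(-75, Function('K')(7))) = Mul(Add(-1, 0), Add(-75, Mul(2, Pow(7, -1)))) = Mul(-1, Add(-75, Mul(2, Rational(1, 7)))) = Mul(-1, Add(-75, Rational(2, 7))) = Mul(-1, Rational(-523, 7)) = Rational(523, 7)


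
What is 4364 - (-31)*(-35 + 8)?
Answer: 3527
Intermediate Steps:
4364 - (-31)*(-35 + 8) = 4364 - (-31)*(-27) = 4364 - 1*837 = 4364 - 837 = 3527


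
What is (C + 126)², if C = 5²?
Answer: 22801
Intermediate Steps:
C = 25
(C + 126)² = (25 + 126)² = 151² = 22801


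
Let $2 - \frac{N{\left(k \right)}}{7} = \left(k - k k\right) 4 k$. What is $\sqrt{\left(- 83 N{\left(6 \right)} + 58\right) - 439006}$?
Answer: $i \sqrt{858430} \approx 926.51 i$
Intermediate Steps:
$N{\left(k \right)} = 14 - 7 k \left(- 4 k^{2} + 4 k\right)$ ($N{\left(k \right)} = 14 - 7 \left(k - k k\right) 4 k = 14 - 7 \left(k - k^{2}\right) 4 k = 14 - 7 \left(- 4 k^{2} + 4 k\right) k = 14 - 7 k \left(- 4 k^{2} + 4 k\right)$)
$\sqrt{\left(- 83 N{\left(6 \right)} + 58\right) - 439006} = \sqrt{\left(- 83 \left(14 - 28 \cdot 6^{2} + 28 \cdot 6^{3}\right) + 58\right) - 439006} = \sqrt{\left(- 83 \left(14 - 1008 + 28 \cdot 216\right) + 58\right) - 439006} = \sqrt{\left(- 83 \left(14 - 1008 + 6048\right) + 58\right) - 439006} = \sqrt{\left(\left(-83\right) 5054 + 58\right) - 439006} = \sqrt{\left(-419482 + 58\right) - 439006} = \sqrt{-419424 - 439006} = \sqrt{-858430} = i \sqrt{858430}$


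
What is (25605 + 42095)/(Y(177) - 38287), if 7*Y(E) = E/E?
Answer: -118475/67002 ≈ -1.7682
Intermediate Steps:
Y(E) = ⅐ (Y(E) = (E/E)/7 = (⅐)*1 = ⅐)
(25605 + 42095)/(Y(177) - 38287) = (25605 + 42095)/(⅐ - 38287) = 67700/(-268008/7) = 67700*(-7/268008) = -118475/67002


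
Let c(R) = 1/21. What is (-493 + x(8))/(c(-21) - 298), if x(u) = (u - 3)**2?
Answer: 9828/6257 ≈ 1.5707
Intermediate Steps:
c(R) = 1/21
x(u) = (-3 + u)**2
(-493 + x(8))/(c(-21) - 298) = (-493 + (-3 + 8)**2)/(1/21 - 298) = (-493 + 5**2)/(-6257/21) = (-493 + 25)*(-21/6257) = -468*(-21/6257) = 9828/6257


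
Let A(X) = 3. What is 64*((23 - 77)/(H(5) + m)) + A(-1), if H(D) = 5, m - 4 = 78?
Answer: -1065/29 ≈ -36.724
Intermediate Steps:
m = 82 (m = 4 + 78 = 82)
64*((23 - 77)/(H(5) + m)) + A(-1) = 64*((23 - 77)/(5 + 82)) + 3 = 64*(-54/87) + 3 = 64*(-54*1/87) + 3 = 64*(-18/29) + 3 = -1152/29 + 3 = -1065/29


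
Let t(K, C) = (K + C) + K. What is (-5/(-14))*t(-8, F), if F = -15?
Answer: -155/14 ≈ -11.071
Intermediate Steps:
t(K, C) = C + 2*K (t(K, C) = (C + K) + K = C + 2*K)
(-5/(-14))*t(-8, F) = (-5/(-14))*(-15 + 2*(-8)) = (-5*(-1/14))*(-15 - 16) = (5/14)*(-31) = -155/14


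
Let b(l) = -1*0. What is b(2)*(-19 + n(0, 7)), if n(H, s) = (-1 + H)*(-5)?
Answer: 0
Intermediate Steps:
b(l) = 0
n(H, s) = 5 - 5*H
b(2)*(-19 + n(0, 7)) = 0*(-19 + (5 - 5*0)) = 0*(-19 + (5 + 0)) = 0*(-19 + 5) = 0*(-14) = 0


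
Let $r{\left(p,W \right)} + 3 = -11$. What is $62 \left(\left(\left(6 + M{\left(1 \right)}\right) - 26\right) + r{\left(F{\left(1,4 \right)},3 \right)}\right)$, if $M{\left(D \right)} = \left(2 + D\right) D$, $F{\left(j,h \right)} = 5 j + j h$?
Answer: $-1922$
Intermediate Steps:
$F{\left(j,h \right)} = 5 j + h j$
$r{\left(p,W \right)} = -14$ ($r{\left(p,W \right)} = -3 - 11 = -14$)
$M{\left(D \right)} = D \left(2 + D\right)$
$62 \left(\left(\left(6 + M{\left(1 \right)}\right) - 26\right) + r{\left(F{\left(1,4 \right)},3 \right)}\right) = 62 \left(\left(\left(6 + 1 \left(2 + 1\right)\right) - 26\right) - 14\right) = 62 \left(\left(\left(6 + 1 \cdot 3\right) - 26\right) - 14\right) = 62 \left(\left(\left(6 + 3\right) - 26\right) - 14\right) = 62 \left(\left(9 - 26\right) - 14\right) = 62 \left(-17 - 14\right) = 62 \left(-31\right) = -1922$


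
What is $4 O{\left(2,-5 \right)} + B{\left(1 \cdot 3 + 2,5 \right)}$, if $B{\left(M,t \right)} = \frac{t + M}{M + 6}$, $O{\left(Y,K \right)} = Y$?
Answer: $\frac{98}{11} \approx 8.9091$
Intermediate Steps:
$B{\left(M,t \right)} = \frac{M + t}{6 + M}$
$4 O{\left(2,-5 \right)} + B{\left(1 \cdot 3 + 2,5 \right)} = 4 \cdot 2 + \frac{\left(1 \cdot 3 + 2\right) + 5}{6 + \left(1 \cdot 3 + 2\right)} = 8 + \frac{\left(3 + 2\right) + 5}{6 + \left(3 + 2\right)} = 8 + \frac{5 + 5}{6 + 5} = 8 + \frac{1}{11} \cdot 10 = 8 + \frac{10}{11} = \frac{98}{11}$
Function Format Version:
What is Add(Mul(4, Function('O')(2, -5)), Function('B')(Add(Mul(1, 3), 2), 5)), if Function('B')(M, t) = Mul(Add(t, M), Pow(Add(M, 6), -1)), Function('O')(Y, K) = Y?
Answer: Rational(98, 11) ≈ 8.9091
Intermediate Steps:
Function('B')(M, t) = Mul(Pow(Add(6, M), -1), Add(M, t)) (Function('B')(M, t) = Mul(Add(M, t), Pow(Add(6, M), -1)) = Mul(Pow(Add(6, M), -1), Add(M, t)))
Add(Mul(4, Function('O')(2, -5)), Function('B')(Add(Mul(1, 3), 2), 5)) = Add(Mul(4, 2), Mul(Pow(Add(6, Add(Mul(1, 3), 2)), -1), Add(Add(Mul(1, 3), 2), 5))) = Add(8, Mul(Pow(Add(6, Add(3, 2)), -1), Add(Add(3, 2), 5))) = Add(8, Mul(Pow(Add(6, 5), -1), Add(5, 5))) = Add(8, Mul(Pow(11, -1), 10)) = Add(8, Mul(Rational(1, 11), 10)) = Add(8, Rational(10, 11)) = Rational(98, 11)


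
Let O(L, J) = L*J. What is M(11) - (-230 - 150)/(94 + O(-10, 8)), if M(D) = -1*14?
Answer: 92/7 ≈ 13.143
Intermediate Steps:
O(L, J) = J*L
M(D) = -14
M(11) - (-230 - 150)/(94 + O(-10, 8)) = -14 - (-230 - 150)/(94 + 8*(-10)) = -14 - (-380)/(94 - 80) = -14 - (-380)/14 = -14 - 1*(-190/7) = -14 + 190/7 = 92/7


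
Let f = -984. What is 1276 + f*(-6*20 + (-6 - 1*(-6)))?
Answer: 119356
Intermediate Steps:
1276 + f*(-6*20 + (-6 - 1*(-6))) = 1276 - 984*(-6*20 + (-6 - 1*(-6))) = 1276 - 984*(-120 + (-6 + 6)) = 1276 - 984*(-120 + 0) = 1276 - 984*(-120) = 1276 + 118080 = 119356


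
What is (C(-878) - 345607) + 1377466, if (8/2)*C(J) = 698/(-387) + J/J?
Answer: 1597317421/1548 ≈ 1.0319e+6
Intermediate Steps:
C(J) = -311/1548 (C(J) = (698/(-387) + J/J)/4 = (698*(-1/387) + 1)/4 = (-698/387 + 1)/4 = (1/4)*(-311/387) = -311/1548)
(C(-878) - 345607) + 1377466 = (-311/1548 - 345607) + 1377466 = -534999947/1548 + 1377466 = 1597317421/1548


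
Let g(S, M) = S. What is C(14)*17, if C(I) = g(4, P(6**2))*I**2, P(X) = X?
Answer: 13328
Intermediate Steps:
C(I) = 4*I**2
C(14)*17 = (4*14**2)*17 = (4*196)*17 = 784*17 = 13328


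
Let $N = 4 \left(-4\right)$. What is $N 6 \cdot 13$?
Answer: $-1248$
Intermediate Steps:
$N = -16$
$N 6 \cdot 13 = \left(-16\right) 6 \cdot 13 = \left(-96\right) 13 = -1248$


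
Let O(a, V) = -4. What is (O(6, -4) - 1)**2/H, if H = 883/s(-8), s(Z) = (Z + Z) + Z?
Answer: -600/883 ≈ -0.67950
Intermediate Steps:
s(Z) = 3*Z (s(Z) = 2*Z + Z = 3*Z)
H = -883/24 (H = 883/((3*(-8))) = 883/(-24) = 883*(-1/24) = -883/24 ≈ -36.792)
(O(6, -4) - 1)**2/H = (-4 - 1)**2/(-883/24) = (-5)**2*(-24/883) = 25*(-24/883) = -600/883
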